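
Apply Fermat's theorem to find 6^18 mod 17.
By Fermat: 6^{16} ≡ 1 mod 17. So 6^{18} = 6^{16} · 6^{2} ≡ 6^{2} ≡ 2 mod 17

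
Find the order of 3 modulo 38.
Powers of 3 mod 38: 3^1≡3, 3^2≡9, 3^3≡27, 3^4≡5, 3^5≡15, 3^6≡7, 3^7≡21, 3^8≡25, 3^9≡37, 3^10≡35, 3^11≡29, 3^12≡11, 3^13≡33, 3^14≡23, 3^15≡31, 3^16≡17, 3^17≡13, 3^18≡1. ord_38(3) = 18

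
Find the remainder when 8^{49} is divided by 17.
By Fermat: 8^{16} ≡ 1 (mod 17). 49 = 3×16 + 1. So 8^{49} ≡ 8^{1} ≡ 8 (mod 17)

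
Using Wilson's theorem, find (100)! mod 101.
By Wilson's theorem, (100)! ≡ -1 ≡ 100 mod 101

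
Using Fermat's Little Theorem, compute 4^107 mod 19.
By Fermat: 4^{18} ≡ 1 mod 19. 107 = 5×18 + 17. So 4^{107} ≡ 4^{17} ≡ 5 mod 19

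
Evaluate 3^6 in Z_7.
Using Fermat: 3^{6} ≡ 1 (mod 7). 6 ≡ 0 (mod 6). So 3^{6} ≡ 3^{0} ≡ 1 (mod 7)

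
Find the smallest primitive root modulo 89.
g = 3. For each prime q|88: 3^{44}≡88, 3^{8}≡64, none ≡ 1, so ord_89(3) = 88 and 3 is a primitive root.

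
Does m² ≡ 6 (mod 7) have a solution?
By Euler's criterion: 6^{3} ≡ 6 (mod 7). Since this equals -1 (≡ 6), 6 is not a QR.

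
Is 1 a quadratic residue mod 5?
By Euler's criterion: 1^{2} ≡ 1 mod 5. Since this equals 1, 1 is a QR.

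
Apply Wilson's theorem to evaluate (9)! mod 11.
(10)! = (9)! × (10) ≡ -1 (mod 11). So (9)! ≡ -1 × (10)^(-1) ≡ (-1)×(-1) = 1 (mod 11)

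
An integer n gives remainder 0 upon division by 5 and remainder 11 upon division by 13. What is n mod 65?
M = 5 × 13 = 65. M₁ = 13, y₁ ≡ 2 mod 5. M₂ = 5, y₂ ≡ 8 mod 13. n = 0×13×2 + 11×5×8 ≡ 50 mod 65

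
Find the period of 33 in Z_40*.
Powers of 33 mod 40: 33^1≡33, 33^2≡9, 33^3≡17, 33^4≡1. Order = 4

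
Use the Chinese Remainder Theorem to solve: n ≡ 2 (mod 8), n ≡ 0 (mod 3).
M = 8 × 3 = 24. M₁ = 3, y₁ ≡ 3 (mod 8). M₂ = 8, y₂ ≡ 2 (mod 3). n = 2×3×3 + 0×8×2 ≡ 18 (mod 24)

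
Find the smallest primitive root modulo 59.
g = 2. Powers: [2, 4, 8, 16, 32, 5, 10, 20, 40, 21, ...] generates all 58 non-zero residues.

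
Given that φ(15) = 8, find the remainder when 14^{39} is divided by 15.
By Euler: 14^{8} ≡ 1 (mod 15) since gcd(14, 15) = 1. 39 = 4×8 + 7. So 14^{39} ≡ 14^{7} ≡ 14 (mod 15)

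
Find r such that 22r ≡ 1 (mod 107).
Since 107 is prime, by Fermat 22^(-1) ≡ 22^{105} ≡ 73 (mod 107). Verify: 22 × 73 = 1606 ≡ 1 (mod 107)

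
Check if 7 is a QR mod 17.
By Euler's criterion: 7^{8} ≡ 16 mod 17. Since this equals -1 (≡ 16), 7 is not a QR.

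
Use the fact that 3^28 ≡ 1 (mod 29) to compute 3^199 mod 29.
By Fermat: 3^{28} ≡ 1 (mod 29). 199 ≡ 3 (mod 28). So 3^{199} ≡ 3^{3} ≡ 27 (mod 29)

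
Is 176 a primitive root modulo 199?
ord_199(176) divides 198. For each prime q|198: 176^{99}≡198, 176^{66}≡106, 176^{18}≡63, none ≡ 1. So 176 has order 198 and is a primitive root mod 199.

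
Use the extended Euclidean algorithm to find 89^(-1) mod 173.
Extended GCD: 89(35) + 173(-18) = 1. So 89^(-1) ≡ 35 (mod 173). Verify: 89 × 35 = 3115 ≡ 1 (mod 173)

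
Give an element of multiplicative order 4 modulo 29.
12 has order 4 mod 29 since 12^{4} ≡ 1 (mod 29) and no smaller power works.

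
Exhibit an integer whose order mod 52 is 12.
45 has order 12 mod 52 since 45^{12} ≡ 1 mod 52 and no smaller power works.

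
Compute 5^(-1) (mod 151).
Since 151 is prime, by Fermat 5^(-1) ≡ 5^{149} ≡ 121 (mod 151). Verify: 5 × 121 = 605 ≡ 1 (mod 151)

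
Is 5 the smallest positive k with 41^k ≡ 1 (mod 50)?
Powers of 41 mod 50: 41^1≡41, 41^2≡31, 41^3≡21, 41^4≡11, 41^5≡1. First k with 41^k≡1 is k=5. Yes, ord_50(41) = 5.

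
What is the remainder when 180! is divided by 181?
By Wilson's theorem, (180)! ≡ -1 ≡ 180 (mod 181)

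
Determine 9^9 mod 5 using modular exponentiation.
Using Fermat: 9^{4} ≡ 1 (mod 5). 9 ≡ 1 (mod 4). So 9^{9} ≡ 9^{1} ≡ 4 (mod 5)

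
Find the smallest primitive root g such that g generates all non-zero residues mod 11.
g = 2. For each prime q|10: 2^{5}≡10, 2^{2}≡4, none ≡ 1, so ord_11(2) = 10 and 2 is a primitive root.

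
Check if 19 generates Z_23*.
ord_23(19) divides 22. For each prime q|22: 19^{11}≡22, 19^{2}≡16, none ≡ 1. So 19 has order 22 and is a primitive root mod 23.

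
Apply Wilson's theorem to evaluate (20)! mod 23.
(22)! = (20)! × (21) × (22) ≡ -1 mod 23. So (20)! ≡ -1 × [(22)(21)]^(-1) ≡ 11 mod 23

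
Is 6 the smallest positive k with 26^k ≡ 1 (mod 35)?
Powers of 26 mod 35: 26^1≡26, 26^2≡11, 26^3≡6, 26^4≡16, 26^5≡31, 26^6≡1. First k with 26^k≡1 is k=6. Yes, ord_35(26) = 6.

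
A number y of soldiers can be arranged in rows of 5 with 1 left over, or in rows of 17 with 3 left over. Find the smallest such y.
M = 5 × 17 = 85. M₁ = 17, y₁ ≡ 3 mod 5. M₂ = 5, y₂ ≡ 7 mod 17. y = 1×17×3 + 3×5×7 ≡ 71 mod 85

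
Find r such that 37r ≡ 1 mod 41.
Since 41 is prime, by Fermat 37^(-1) ≡ 37^{39} ≡ 10 mod 41. Verify: 37 × 10 = 370 ≡ 1 mod 41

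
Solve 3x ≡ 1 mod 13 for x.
Since 13 is prime, by Fermat 3^(-1) ≡ 3^{11} ≡ 9 mod 13. Verify: 3 × 9 = 27 ≡ 1 mod 13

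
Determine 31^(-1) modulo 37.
Since 37 is prime, by Fermat 31^(-1) ≡ 31^{35} ≡ 6 (mod 37). Verify: 31 × 6 = 186 ≡ 1 (mod 37)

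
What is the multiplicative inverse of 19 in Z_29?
Since 29 is prime, by Fermat 19^(-1) ≡ 19^{27} ≡ 26 mod 29. Verify: 19 × 26 = 494 ≡ 1 mod 29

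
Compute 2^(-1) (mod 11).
Since 11 is prime, by Fermat 2^(-1) ≡ 2^{9} ≡ 6 (mod 11). Verify: 2 × 6 = 12 ≡ 1 (mod 11)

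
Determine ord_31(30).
Powers of 30 mod 31: 30^1≡30, 30^2≡1. ord_31(30) = 2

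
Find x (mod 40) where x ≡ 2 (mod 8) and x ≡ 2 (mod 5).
M = 8 × 5 = 40. M₁ = 5, y₁ ≡ 5 (mod 8). M₂ = 8, y₂ ≡ 2 (mod 5). x = 2×5×5 + 2×8×2 ≡ 2 (mod 40)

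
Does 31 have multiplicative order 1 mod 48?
Powers of 31 mod 48: 31^1≡31, 31^2≡1. 31^1≡31≢1, so ord ≠ 1. No, the actual order is 2.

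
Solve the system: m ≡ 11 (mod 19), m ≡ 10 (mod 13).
M = 19 × 13 = 247. M₁ = 13, y₁ ≡ 3 (mod 19). M₂ = 19, y₂ ≡ 11 (mod 13). m = 11×13×3 + 10×19×11 ≡ 49 (mod 247)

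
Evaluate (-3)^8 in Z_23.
By repeated squaring mod 23: (-3)^{1}≡20, (-3)^{2}≡9, (-3)^{4}≡12, (-3)^{8}≡6. So (-3)^{8} ≡ 6 mod 23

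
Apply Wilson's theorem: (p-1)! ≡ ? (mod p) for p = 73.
By Wilson's theorem, (72)! ≡ -1 ≡ 72 mod 73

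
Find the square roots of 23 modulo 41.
The square roots of 23 mod 41 are 33 and 8. Verify: 33² = 1089 ≡ 23 (mod 41)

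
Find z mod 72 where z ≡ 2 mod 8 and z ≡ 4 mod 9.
M = 8 × 9 = 72. M₁ = 9, y₁ ≡ 1 mod 8. M₂ = 8, y₂ ≡ 8 mod 9. z = 2×9×1 + 4×8×8 ≡ 58 mod 72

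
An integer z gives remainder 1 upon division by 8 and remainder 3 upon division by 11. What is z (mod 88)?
M = 8 × 11 = 88. M₁ = 11, y₁ ≡ 3 (mod 8). M₂ = 8, y₂ ≡ 7 (mod 11). z = 1×11×3 + 3×8×7 ≡ 25 (mod 88)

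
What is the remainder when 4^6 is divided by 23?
By repeated squaring (mod 23): 4^{1}≡4, 4^{2}≡16, 4^{4}≡3. Then 4^{6} = 4^{4+2} ≡ 3 × 16 ≡ 2 (mod 23)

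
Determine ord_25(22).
Powers of 22 mod 25: 22^1≡22, 22^2≡9, 22^3≡23, 22^4≡6, 22^5≡7, 22^6≡4, 22^7≡13, 22^8≡11, 22^9≡17, 22^10≡24, 22^11≡3, 22^12≡16, 22^13≡2, 22^14≡19, 22^15≡18, 22^16≡21, 22^17≡12, 22^18≡14, 22^19≡8, 22^20≡1. Order = 20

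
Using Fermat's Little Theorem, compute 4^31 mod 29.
By Fermat: 4^{28} ≡ 1 mod 29. So 4^{31} = 4^{28} · 4^{3} ≡ 4^{3} ≡ 6 mod 29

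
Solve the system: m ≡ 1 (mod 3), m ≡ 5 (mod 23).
M = 3 × 23 = 69. M₁ = 23, y₁ ≡ 2 (mod 3). M₂ = 3, y₂ ≡ 8 (mod 23). m = 1×23×2 + 5×3×8 ≡ 28 (mod 69)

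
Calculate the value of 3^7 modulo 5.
Using Fermat: 3^{4} ≡ 1 mod 5. 7 ≡ 3 mod 4. So 3^{7} ≡ 3^{3} ≡ 2 mod 5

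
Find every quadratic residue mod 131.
Quadratic residues modulo 131: {1, 3, 4, 5, 7, 9, 11, 12, 13, 15, 16, 20, 21, 25, 27, 28, 33, 34, 35, 36, 38, 39, 41, 43, 44, 45, 46, 48, 49, 52, 53, 55, 58, 59, 60, 61, 62, 63, 64, 65, 74, 75, 77, 80, 81, 84, 89, 91, 94, 99, 100, 101, 102, 105, 107, 108, 109, 112, 113, 114, 117, 121, 123, 125, 129}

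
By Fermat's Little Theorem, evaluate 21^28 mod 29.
By Fermat's Little Theorem, 21^{28} ≡ 1 (mod 29) since 29 is prime and gcd(21, 29) = 1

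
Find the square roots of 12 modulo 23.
The square roots of 12 mod 23 are 9 and 14. Verify: 9² = 81 ≡ 12 mod 23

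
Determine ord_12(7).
Powers of 7 mod 12: 7^1≡7, 7^2≡1. ord_12(7) = 2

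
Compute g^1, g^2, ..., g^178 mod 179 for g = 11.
11^1, 11^2, ..., 11^{178} mod 179: [11, 121, 78, 142, 130, 177, 157, 116, 23, 74, 98, 4, 44, 126, 133, 31, 162, 171, 91, 106, 92, 117, 34, 16, 176, 146, 174, 124, 111, 147, 6, 66, 10, 110, 136, 64, 167, 47, 159, 138, 86, 51, 24, 85, 40, 82, 7, 77, 131, 9, 99, 15, 165, 25, 96, 161, 160, 149, 28, 129, 166, 36, 38, 60, 123, 100, 26, 107, 103, 59, 112, 158, 127, 144, 152, 61, 134, 42, 104, 70, 54, 57, 90, 95, 150, 39, 71, 65, 178, 168, 58, 101, 37, 49, 2, 22, 63, 156, 105, 81, 175, 135, 53, 46, 148, 17, 8, 88, 73, 87, 62, 145, 163, 3, 33, 5, 55, 68, 32, 173, 113, 169, 69, 43, 115, 12, 132, 20, 41, 93, 128, 155, 94, 139, 97, 172, 102, 48, 170, 80, 164, 14, 154, 83, 18, 19, 30, 151, 50, 13, 143, 141, 119, 56, 79, 153, 72, 76, 120, 67, 21, 52, 35, 27, 118, 45, 137, 75, 109, 125, 122, 89, 84, 29, 140, 108, 114, 1]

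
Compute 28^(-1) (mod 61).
Since 61 is prime, by Fermat 28^(-1) ≡ 28^{59} ≡ 24 (mod 61). Verify: 28 × 24 = 672 ≡ 1 (mod 61)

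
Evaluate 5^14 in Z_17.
By repeated squaring mod 17: 5^{1}≡5, 5^{2}≡8, 5^{4}≡13, 5^{8}≡16. Then 5^{14} = 5^{8+4+2} ≡ 16 × 13 × 8 ≡ 15 mod 17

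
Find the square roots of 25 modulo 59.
The square roots of 25 mod 59 are 5 and 54. Verify: 5² = 25 ≡ 25 (mod 59)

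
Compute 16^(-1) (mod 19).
Since 19 is prime, by Fermat 16^(-1) ≡ 16^{17} ≡ 6 (mod 19). Verify: 16 × 6 = 96 ≡ 1 (mod 19)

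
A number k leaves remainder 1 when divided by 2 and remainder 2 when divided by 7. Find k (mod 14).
M = 2 × 7 = 14. M₁ = 7, y₁ ≡ 1 (mod 2). M₂ = 2, y₂ ≡ 4 (mod 7). k = 1×7×1 + 2×2×4 ≡ 9 (mod 14)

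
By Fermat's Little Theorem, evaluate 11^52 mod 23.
By Fermat: 11^{22} ≡ 1 (mod 23). 52 = 2×22 + 8. So 11^{52} ≡ 11^{8} ≡ 8 (mod 23)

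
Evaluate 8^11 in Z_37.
By repeated squaring mod 37: 8^{1}≡8, 8^{2}≡27, 8^{4}≡26, 8^{8}≡10. Then 8^{11} = 8^{8+2+1} ≡ 10 × 27 × 8 ≡ 14 mod 37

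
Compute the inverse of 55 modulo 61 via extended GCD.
Extended GCD: 55(10) + 61(-9) = 1. So 55^(-1) ≡ 10 mod 61. Verify: 55 × 10 = 550 ≡ 1 mod 61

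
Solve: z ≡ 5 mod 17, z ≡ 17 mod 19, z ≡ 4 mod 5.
M = 17 × 19 × 5 = 1615. M₁ = 95, y₁ ≡ 12 mod 17. M₂ = 85, y₂ ≡ 17 mod 19. M₃ = 323, y₃ ≡ 2 mod 5. z = 5×95×12 + 17×85×17 + 4×323×2 ≡ 549 mod 1615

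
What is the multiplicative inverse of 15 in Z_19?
Since 19 is prime, by Fermat 15^(-1) ≡ 15^{17} ≡ 14 (mod 19). Verify: 15 × 14 = 210 ≡ 1 (mod 19)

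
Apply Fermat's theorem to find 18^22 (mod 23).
By Fermat's Little Theorem, 18^{22} ≡ 1 (mod 23) since 23 is prime and gcd(18, 23) = 1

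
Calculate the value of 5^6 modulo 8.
By repeated squaring (mod 8): 5^{1}≡5, 5^{2}≡1, 5^{4}≡1. Then 5^{6} = 5^{4+2} ≡ 1 × 1 ≡ 1 (mod 8)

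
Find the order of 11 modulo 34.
Powers of 11 mod 34: 11^1≡11, 11^2≡19, 11^3≡5, 11^4≡21, 11^5≡27, 11^6≡25, 11^7≡3, 11^8≡33, 11^9≡23, 11^10≡15, 11^11≡29, 11^12≡13, 11^13≡7, 11^14≡9, 11^15≡31, 11^16≡1. ord_34(11) = 16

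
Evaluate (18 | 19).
(18/19) = 18^{9} mod 19 = -1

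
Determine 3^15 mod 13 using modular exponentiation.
Using Fermat: 3^{12} ≡ 1 mod 13. 15 ≡ 3 mod 12. So 3^{15} ≡ 3^{3} ≡ 1 mod 13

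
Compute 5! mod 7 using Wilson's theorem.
(6)! = (5)! × (6) ≡ -1 mod 7. So (5)! ≡ -1 × (6)^(-1) ≡ (-1)×(-1) = 1 mod 7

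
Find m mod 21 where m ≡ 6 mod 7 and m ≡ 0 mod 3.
M = 7 × 3 = 21. M₁ = 3, y₁ ≡ 5 mod 7. M₂ = 7, y₂ ≡ 1 mod 3. m = 6×3×5 + 0×7×1 ≡ 6 mod 21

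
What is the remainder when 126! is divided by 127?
By Wilson's theorem, (126)! ≡ -1 ≡ 126 (mod 127)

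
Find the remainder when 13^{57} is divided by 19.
By Fermat: 13^{18} ≡ 1 (mod 19). 57 = 3×18 + 3. So 13^{57} ≡ 13^{3} ≡ 12 (mod 19)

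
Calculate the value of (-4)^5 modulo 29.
By repeated squaring (mod 29): (-4)^{1}≡25, (-4)^{2}≡16, (-4)^{4}≡24. Then (-4)^{5} = (-4)^{4+1} ≡ 24 × 25 ≡ 20 (mod 29)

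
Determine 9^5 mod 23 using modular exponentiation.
By repeated squaring (mod 23): 9^{1}≡9, 9^{2}≡12, 9^{4}≡6. Then 9^{5} = 9^{4+1} ≡ 6 × 9 ≡ 8 (mod 23)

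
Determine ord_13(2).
Powers of 2 mod 13: 2^1≡2, 2^2≡4, 2^3≡8, 2^4≡3, 2^5≡6, 2^6≡12, 2^7≡11, 2^8≡9, 2^9≡5, 2^10≡10, 2^11≡7, 2^12≡1. Order = 12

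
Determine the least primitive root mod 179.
g = 2. Powers: [2, 4, 8, 16, 32, 64, 128, 77, 154, ...] generates all 178 non-zero residues.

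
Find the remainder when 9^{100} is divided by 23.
By Fermat: 9^{22} ≡ 1 (mod 23). 100 = 4×22 + 12. So 9^{100} ≡ 9^{12} ≡ 9 (mod 23)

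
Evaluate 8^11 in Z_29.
By repeated squaring (mod 29): 8^{1}≡8, 8^{2}≡6, 8^{4}≡7, 8^{8}≡20. Then 8^{11} = 8^{8+2+1} ≡ 20 × 6 × 8 ≡ 3 (mod 29)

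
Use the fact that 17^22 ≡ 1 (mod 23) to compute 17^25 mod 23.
By Fermat: 17^{22} ≡ 1 (mod 23). So 17^{25} = 17^{22} · 17^{3} ≡ 17^{3} ≡ 14 (mod 23)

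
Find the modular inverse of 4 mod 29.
Since 29 is prime, by Fermat 4^(-1) ≡ 4^{27} ≡ 22 (mod 29). Verify: 4 × 22 = 88 ≡ 1 (mod 29)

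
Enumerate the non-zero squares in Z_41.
Quadratic residues modulo 41: {1, 2, 4, 5, 8, 9, 10, 16, 18, 20, 21, 23, 25, 31, 32, 33, 36, 37, 39, 40}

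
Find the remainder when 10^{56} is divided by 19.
By Fermat: 10^{18} ≡ 1 (mod 19). 56 = 3×18 + 2. So 10^{56} ≡ 10^{2} ≡ 5 (mod 19)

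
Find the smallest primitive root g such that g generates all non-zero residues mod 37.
g = 2. For each prime q|36: 2^{18}≡36, 2^{12}≡26, none ≡ 1, so ord_37(2) = 36 and 2 is a primitive root.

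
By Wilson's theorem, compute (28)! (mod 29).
By Wilson's theorem, (28)! ≡ -1 ≡ 28 (mod 29)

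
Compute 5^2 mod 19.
5^{2} = 25 ≡ 6 (mod 19)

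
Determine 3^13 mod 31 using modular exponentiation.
By repeated squaring mod 31: 3^{1}≡3, 3^{2}≡9, 3^{4}≡19, 3^{8}≡20. Then 3^{13} = 3^{8+4+1} ≡ 20 × 19 × 3 ≡ 24 mod 31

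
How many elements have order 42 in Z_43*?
Number of primitive roots mod 43 = φ(p-1) = φ(42) = 12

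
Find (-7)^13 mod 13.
Using Fermat: (-7)^{12} ≡ 1 mod 13. 13 ≡ 1 mod 12. So (-7)^{13} ≡ (-7)^{1} ≡ 6 mod 13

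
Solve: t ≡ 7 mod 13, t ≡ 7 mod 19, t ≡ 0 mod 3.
M = 13 × 19 × 3 = 741. M₁ = 57, y₁ ≡ 8 mod 13. M₂ = 39, y₂ ≡ 1 mod 19. M₃ = 247, y₃ ≡ 1 mod 3. t = 7×57×8 + 7×39×1 + 0×247×1 ≡ 501 mod 741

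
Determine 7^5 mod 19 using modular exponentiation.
By repeated squaring (mod 19): 7^{1}≡7, 7^{2}≡11, 7^{4}≡7. Then 7^{5} = 7^{4+1} ≡ 7 × 7 ≡ 11 (mod 19)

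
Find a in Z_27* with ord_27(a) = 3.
10 has order 3 mod 27 since 10^{3} ≡ 1 mod 27 and no smaller power works.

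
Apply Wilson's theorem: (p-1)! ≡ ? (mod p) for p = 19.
By Wilson's theorem, (18)! ≡ -1 ≡ 18 mod 19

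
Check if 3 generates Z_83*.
3^{41} ≡ 1 mod 83 and 41 < 82, so ord_83(3) = 41 ≠ 82 and 3 is not a primitive root.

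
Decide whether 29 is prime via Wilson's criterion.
(28)! mod 29 = 28. Since 28 ≡ -1 mod 29, 29 is prime.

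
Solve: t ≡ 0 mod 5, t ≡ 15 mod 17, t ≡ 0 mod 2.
M = 5 × 17 × 2 = 170. M₁ = 34, y₁ ≡ 4 mod 5. M₂ = 10, y₂ ≡ 12 mod 17. M₃ = 85, y₃ ≡ 1 mod 2. t = 0×34×4 + 15×10×12 + 0×85×1 ≡ 100 mod 170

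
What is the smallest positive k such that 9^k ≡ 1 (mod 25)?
Powers of 9 mod 25: 9^1≡9, 9^2≡6, 9^3≡4, 9^4≡11, 9^5≡24, 9^6≡16, 9^7≡19, 9^8≡21, 9^9≡14, 9^10≡1. ord_25(9) = 10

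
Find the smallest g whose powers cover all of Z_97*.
g = 5. Powers: [5, 25, 28, 43, 21, 8, 40, ...] generates all 96 non-zero residues.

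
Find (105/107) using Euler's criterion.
(105/107) = 105^{53} mod 107 = 1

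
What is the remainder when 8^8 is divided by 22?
By repeated squaring (mod 22): 8^{1}≡8, 8^{2}≡20, 8^{4}≡4, 8^{8}≡16. So 8^{8} ≡ 16 (mod 22)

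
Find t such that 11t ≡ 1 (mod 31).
Since 31 is prime, by Fermat 11^(-1) ≡ 11^{29} ≡ 17 (mod 31). Verify: 11 × 17 = 187 ≡ 1 (mod 31)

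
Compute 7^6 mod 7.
By repeated squaring mod 7: 7^{1}≡0, 7^{2}≡0, 7^{4}≡0. Then 7^{6} = 7^{4+2} ≡ 0 × 0 ≡ 0 mod 7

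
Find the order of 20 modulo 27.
Powers of 20 mod 27: 20^1≡20, 20^2≡22, 20^3≡8, 20^4≡25, 20^5≡14, 20^6≡10, 20^7≡11, 20^8≡4, 20^9≡26, 20^10≡7, 20^11≡5, 20^12≡19, 20^13≡2, 20^14≡13, 20^15≡17, 20^16≡16, 20^17≡23, 20^18≡1. So the order of 20 is 18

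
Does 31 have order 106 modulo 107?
ord_107(31) divides 106. For each prime q|106: 31^{53}≡106, 31^{2}≡105, none ≡ 1. So 31 has order 106 and is a primitive root mod 107.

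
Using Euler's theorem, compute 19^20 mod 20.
By Euler: 19^{8} ≡ 1 mod 20 since gcd(19, 20) = 1. 20 = 2×8 + 4. So 19^{20} ≡ 19^{4} ≡ 1 mod 20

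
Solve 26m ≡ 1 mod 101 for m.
Since 101 is prime, by Fermat 26^(-1) ≡ 26^{99} ≡ 35 mod 101. Verify: 26 × 35 = 910 ≡ 1 mod 101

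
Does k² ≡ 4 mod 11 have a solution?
By Euler's criterion: 4^{5} ≡ 1 mod 11. Since this equals 1, 4 is a QR.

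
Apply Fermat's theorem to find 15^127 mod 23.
By Fermat: 15^{22} ≡ 1 mod 23. 127 = 5×22 + 17. So 15^{127} ≡ 15^{17} ≡ 10 mod 23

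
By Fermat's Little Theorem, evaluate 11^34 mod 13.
By Fermat: 11^{12} ≡ 1 (mod 13). 34 = 2×12 + 10. So 11^{34} ≡ 11^{10} ≡ 10 (mod 13)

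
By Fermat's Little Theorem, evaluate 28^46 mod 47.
By Fermat's Little Theorem, 28^{46} ≡ 1 (mod 47) since 47 is prime and gcd(28, 47) = 1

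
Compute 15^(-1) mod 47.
Since 47 is prime, by Fermat 15^(-1) ≡ 15^{45} ≡ 22 mod 47. Verify: 15 × 22 = 330 ≡ 1 mod 47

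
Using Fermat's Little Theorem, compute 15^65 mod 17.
By Fermat: 15^{16} ≡ 1 mod 17. 65 = 4×16 + 1. So 15^{65} ≡ 15^{1} ≡ 15 mod 17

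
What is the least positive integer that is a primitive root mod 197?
g = 2. For each prime q|196: 2^{98}≡196, 2^{28}≡104, none ≡ 1, so ord_197(2) = 196 and 2 is a primitive root.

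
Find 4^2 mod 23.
4^{2} = 16 ≡ 16 mod 23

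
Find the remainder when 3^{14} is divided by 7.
By Fermat: 3^{6} ≡ 1 (mod 7). 14 = 2×6 + 2. So 3^{14} ≡ 3^{2} ≡ 2 (mod 7)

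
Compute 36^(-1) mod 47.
Since 47 is prime, by Fermat 36^(-1) ≡ 36^{45} ≡ 17 mod 47. Verify: 36 × 17 = 612 ≡ 1 mod 47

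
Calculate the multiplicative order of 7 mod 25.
Powers of 7 mod 25: 7^1≡7, 7^2≡24, 7^3≡18, 7^4≡1. ord_25(7) = 4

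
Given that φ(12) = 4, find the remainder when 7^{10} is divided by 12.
By Euler: 7^{4} ≡ 1 (mod 12) since gcd(7, 12) = 1. 10 = 2×4 + 2. So 7^{10} ≡ 7^{2} ≡ 1 (mod 12)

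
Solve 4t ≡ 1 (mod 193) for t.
Since 193 is prime, by Fermat 4^(-1) ≡ 4^{191} ≡ 145 (mod 193). Verify: 4 × 145 = 580 ≡ 1 (mod 193)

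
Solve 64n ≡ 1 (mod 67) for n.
Since 67 is prime, by Fermat 64^(-1) ≡ 64^{65} ≡ 22 (mod 67). Verify: 64 × 22 = 1408 ≡ 1 (mod 67)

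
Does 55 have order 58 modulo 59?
ord_59(55) divides 58. For each prime q|58: 55^{29}≡58, 55^{2}≡16, none ≡ 1. So 55 has order 58 and is a primitive root mod 59.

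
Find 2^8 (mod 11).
By repeated squaring (mod 11): 2^{1}≡2, 2^{2}≡4, 2^{4}≡5, 2^{8}≡3. So 2^{8} ≡ 3 (mod 11)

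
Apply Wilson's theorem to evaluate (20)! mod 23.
(22)! = (20)! × (21) × (22) ≡ -1 (mod 23). So (20)! ≡ -1 × [(22)(21)]^(-1) ≡ 11 (mod 23)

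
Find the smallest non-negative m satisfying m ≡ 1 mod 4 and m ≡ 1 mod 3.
M = 4 × 3 = 12. M₁ = 3, y₁ ≡ 3 mod 4. M₂ = 4, y₂ ≡ 1 mod 3. m = 1×3×3 + 1×4×1 ≡ 1 mod 12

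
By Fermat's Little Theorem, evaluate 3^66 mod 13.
By Fermat: 3^{12} ≡ 1 (mod 13). 66 = 5×12 + 6. So 3^{66} ≡ 3^{6} ≡ 1 (mod 13)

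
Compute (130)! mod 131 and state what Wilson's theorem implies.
(130)! mod 131 = 130. Since this equals -1 mod 131, Wilson confirms 131 is prime.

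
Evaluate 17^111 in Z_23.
Using Fermat: 17^{22} ≡ 1 mod 23. 111 ≡ 1 mod 22. So 17^{111} ≡ 17^{1} ≡ 17 mod 23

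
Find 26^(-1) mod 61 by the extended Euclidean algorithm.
Extended GCD: 26(-7) + 61(3) = 1. So 26^(-1) ≡ -7 ≡ 54 mod 61. Verify: 26 × 54 = 1404 ≡ 1 mod 61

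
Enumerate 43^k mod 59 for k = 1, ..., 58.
43^1, 43^2, ..., 43^{58} mod 59: [43, 20, 34, 46, 31, 35, 30, 51, 10, 17, 23, 45, 47, 15, 55, 5, 38, 41, 52, 53, 37, 57, 32, 19, 50, 26, 56, 48, 58, 16, 39, 25, 13, 28, 24, 29, 8, 49, 42, 36, 14, 12, 44, 4, 54, 21, 18, 7, 6, 22, 2, 27, 40, 9, 33, 3, 11, 1]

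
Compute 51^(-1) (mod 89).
Since 89 is prime, by Fermat 51^(-1) ≡ 51^{87} ≡ 7 (mod 89). Verify: 51 × 7 = 357 ≡ 1 (mod 89)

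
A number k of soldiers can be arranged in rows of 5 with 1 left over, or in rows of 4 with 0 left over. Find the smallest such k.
M = 5 × 4 = 20. M₁ = 4, y₁ ≡ 4 (mod 5). M₂ = 5, y₂ ≡ 1 (mod 4). k = 1×4×4 + 0×5×1 ≡ 16 (mod 20)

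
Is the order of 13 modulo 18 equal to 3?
Powers of 13 mod 18: 13^1≡13, 13^2≡7, 13^3≡1. First k with 13^k≡1 is k=3. Yes, ord_18(13) = 3.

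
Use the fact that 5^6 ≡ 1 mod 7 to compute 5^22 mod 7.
By Fermat: 5^{6} ≡ 1 mod 7. 22 = 3×6 + 4. So 5^{22} ≡ 5^{4} ≡ 2 mod 7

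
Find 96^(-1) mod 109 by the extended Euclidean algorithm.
Extended GCD: 96(-42) + 109(37) = 1. So 96^(-1) ≡ -42 ≡ 67 mod 109. Verify: 96 × 67 = 6432 ≡ 1 mod 109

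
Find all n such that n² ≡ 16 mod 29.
The square roots of 16 mod 29 are 25 and 4. Verify: 25² = 625 ≡ 16 mod 29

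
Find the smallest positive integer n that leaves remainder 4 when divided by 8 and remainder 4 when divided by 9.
M = 8 × 9 = 72. M₁ = 9, y₁ ≡ 1 mod 8. M₂ = 8, y₂ ≡ 8 mod 9. n = 4×9×1 + 4×8×8 ≡ 4 mod 72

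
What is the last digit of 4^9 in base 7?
Using Fermat: 4^{6} ≡ 1 mod 7. 9 ≡ 3 mod 6. So 4^{9} ≡ 4^{3} ≡ 1 mod 7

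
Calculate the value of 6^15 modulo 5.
Using Fermat: 6^{4} ≡ 1 (mod 5). 15 ≡ 3 (mod 4). So 6^{15} ≡ 6^{3} ≡ 1 (mod 5)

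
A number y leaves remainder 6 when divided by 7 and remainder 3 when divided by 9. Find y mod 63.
M = 7 × 9 = 63. M₁ = 9, y₁ ≡ 4 mod 7. M₂ = 7, y₂ ≡ 4 mod 9. y = 6×9×4 + 3×7×4 ≡ 48 mod 63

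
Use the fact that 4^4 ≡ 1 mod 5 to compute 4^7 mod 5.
By Fermat: 4^{4} ≡ 1 mod 5. So 4^{7} = 4^{4} · 4^{3} ≡ 4^{3} ≡ 4 mod 5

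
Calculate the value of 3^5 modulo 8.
By repeated squaring mod 8: 3^{1}≡3, 3^{2}≡1, 3^{4}≡1. Then 3^{5} = 3^{4+1} ≡ 1 × 3 ≡ 3 mod 8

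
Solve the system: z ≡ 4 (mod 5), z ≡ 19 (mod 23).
M = 5 × 23 = 115. M₁ = 23, y₁ ≡ 2 (mod 5). M₂ = 5, y₂ ≡ 14 (mod 23). z = 4×23×2 + 19×5×14 ≡ 19 (mod 115)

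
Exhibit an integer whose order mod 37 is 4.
6 has order 4 mod 37 since 6^{4} ≡ 1 mod 37 and no smaller power works.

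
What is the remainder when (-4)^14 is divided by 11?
Using Fermat: (-4)^{10} ≡ 1 (mod 11). 14 ≡ 4 (mod 10). So (-4)^{14} ≡ (-4)^{4} ≡ 3 (mod 11)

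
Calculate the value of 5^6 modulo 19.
By repeated squaring mod 19: 5^{1}≡5, 5^{2}≡6, 5^{4}≡17. Then 5^{6} = 5^{4+2} ≡ 17 × 6 ≡ 7 mod 19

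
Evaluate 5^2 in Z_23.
5^{2} = 25 ≡ 2 (mod 23)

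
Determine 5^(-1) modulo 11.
Since 11 is prime, by Fermat 5^(-1) ≡ 5^{9} ≡ 9 (mod 11). Verify: 5 × 9 = 45 ≡ 1 (mod 11)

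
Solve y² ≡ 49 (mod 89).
The square roots of 49 mod 89 are 82 and 7. Verify: 82² = 6724 ≡ 49 (mod 89)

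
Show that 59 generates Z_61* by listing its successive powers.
59^1, 59^2, ..., 59^{60} mod 61: [59, 4, 53, 16, 29, 3, 55, 12, 37, 48, 26, 9, 43, 36, 50, 22, 17, 27, 7, 47, 28, 5, 51, 20, 21, 19, 23, 15, 31, 60, 2, 57, 8, 45, 32, 58, 6, 49, 24, 13, 35, 52, 18, 25, 11, 39, 44, 34, 54, 14, 33, 56, 10, 41, 40, 42, 38, 46, 30, 1]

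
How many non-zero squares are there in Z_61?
The squaring map on Z_61* is 2-to-1, so there are (60)/2 = 30 QRs.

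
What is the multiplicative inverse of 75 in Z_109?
Since 109 is prime, by Fermat 75^(-1) ≡ 75^{107} ≡ 16 (mod 109). Verify: 75 × 16 = 1200 ≡ 1 (mod 109)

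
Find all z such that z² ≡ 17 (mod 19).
The square roots of 17 mod 19 are 6 and 13. Verify: 6² = 36 ≡ 17 (mod 19)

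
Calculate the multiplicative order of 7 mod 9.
Powers of 7 mod 9: 7^1≡7, 7^2≡4, 7^3≡1. Order = 3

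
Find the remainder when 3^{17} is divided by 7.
By Fermat: 3^{6} ≡ 1 (mod 7). 17 = 2×6 + 5. So 3^{17} ≡ 3^{5} ≡ 5 (mod 7)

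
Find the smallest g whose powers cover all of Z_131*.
g = 2. For each prime q|130: 2^{65}≡130, 2^{26}≡53, 2^{10}≡107, none ≡ 1, so ord_131(2) = 130 and 2 is a primitive root.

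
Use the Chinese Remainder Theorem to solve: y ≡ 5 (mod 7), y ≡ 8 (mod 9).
M = 7 × 9 = 63. M₁ = 9, y₁ ≡ 4 (mod 7). M₂ = 7, y₂ ≡ 4 (mod 9). y = 5×9×4 + 8×7×4 ≡ 26 (mod 63)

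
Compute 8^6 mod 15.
By repeated squaring mod 15: 8^{1}≡8, 8^{2}≡4, 8^{4}≡1. Then 8^{6} = 8^{4+2} ≡ 1 × 4 ≡ 4 mod 15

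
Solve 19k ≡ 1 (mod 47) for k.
Since 47 is prime, by Fermat 19^(-1) ≡ 19^{45} ≡ 5 (mod 47). Verify: 19 × 5 = 95 ≡ 1 (mod 47)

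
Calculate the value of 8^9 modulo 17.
By repeated squaring (mod 17): 8^{1}≡8, 8^{2}≡13, 8^{4}≡16, 8^{8}≡1. Then 8^{9} = 8^{8+1} ≡ 1 × 8 ≡ 8 (mod 17)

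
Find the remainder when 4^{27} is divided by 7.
By Fermat: 4^{6} ≡ 1 (mod 7). 27 = 4×6 + 3. So 4^{27} ≡ 4^{3} ≡ 1 (mod 7)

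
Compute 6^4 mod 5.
6^{4} = 1296 ≡ 1 (mod 5)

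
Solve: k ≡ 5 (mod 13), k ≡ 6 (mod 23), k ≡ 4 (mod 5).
M = 13 × 23 × 5 = 1495. M₁ = 115, y₁ ≡ 6 (mod 13). M₂ = 65, y₂ ≡ 17 (mod 23). M₃ = 299, y₃ ≡ 4 (mod 5). k = 5×115×6 + 6×65×17 + 4×299×4 ≡ 1409 (mod 1495)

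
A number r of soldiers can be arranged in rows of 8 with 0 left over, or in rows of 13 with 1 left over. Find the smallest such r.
M = 8 × 13 = 104. M₁ = 13, y₁ ≡ 5 (mod 8). M₂ = 8, y₂ ≡ 5 (mod 13). r = 0×13×5 + 1×8×5 ≡ 40 (mod 104)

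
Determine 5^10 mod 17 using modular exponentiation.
By repeated squaring mod 17: 5^{1}≡5, 5^{2}≡8, 5^{4}≡13, 5^{8}≡16. Then 5^{10} = 5^{8+2} ≡ 16 × 8 ≡ 9 mod 17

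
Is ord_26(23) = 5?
Powers of 23 mod 26: 23^1≡23, 23^2≡9, 23^3≡25, 23^4≡3, 23^5≡17, 23^6≡1. 23^5≡17≢1, so ord ≠ 5. No, the actual order is 6.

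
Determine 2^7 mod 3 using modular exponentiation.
Using Fermat: 2^{2} ≡ 1 mod 3. 7 ≡ 1 mod 2. So 2^{7} ≡ 2^{1} ≡ 2 mod 3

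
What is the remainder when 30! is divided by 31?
By Wilson's theorem, (30)! ≡ -1 ≡ 30 mod 31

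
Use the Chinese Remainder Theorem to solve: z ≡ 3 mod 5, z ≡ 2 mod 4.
M = 5 × 4 = 20. M₁ = 4, y₁ ≡ 4 mod 5. M₂ = 5, y₂ ≡ 1 mod 4. z = 3×4×4 + 2×5×1 ≡ 18 mod 20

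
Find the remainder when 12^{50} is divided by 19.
By Fermat: 12^{18} ≡ 1 (mod 19). 50 = 2×18 + 14. So 12^{50} ≡ 12^{14} ≡ 11 (mod 19)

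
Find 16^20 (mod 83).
By repeated squaring (mod 83): 16^{1}≡16, 16^{2}≡7, 16^{4}≡49, 16^{8}≡77, 16^{16}≡36. Then 16^{20} = 16^{16+4} ≡ 36 × 49 ≡ 21 (mod 83)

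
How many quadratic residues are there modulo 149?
The squaring map on Z_149* is 2-to-1, so there are (148)/2 = 74 QRs.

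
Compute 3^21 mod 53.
By repeated squaring (mod 53): 3^{1}≡3, 3^{2}≡9, 3^{4}≡28, 3^{8}≡42, 3^{16}≡15. Then 3^{21} = 3^{16+4+1} ≡ 15 × 28 × 3 ≡ 41 (mod 53)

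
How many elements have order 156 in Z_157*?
There are φ(157-1) = φ(156) = 48 primitive roots modulo 157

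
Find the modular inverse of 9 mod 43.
Since 43 is prime, by Fermat 9^(-1) ≡ 9^{41} ≡ 24 (mod 43). Verify: 9 × 24 = 216 ≡ 1 (mod 43)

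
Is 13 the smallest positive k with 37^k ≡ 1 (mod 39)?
Powers of 37 mod 39: 37^1≡37, 37^2≡4, 37^3≡31, 37^4≡16, 37^5≡7, 37^6≡25, 37^7≡28, 37^8≡22, 37^9≡34, 37^10≡10, 37^11≡19, 37^12≡1. Already 37^12≡1, so the order is 12 < 13. No, the actual order is 12.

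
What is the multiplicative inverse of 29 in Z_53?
Since 53 is prime, by Fermat 29^(-1) ≡ 29^{51} ≡ 11 mod 53. Verify: 29 × 11 = 319 ≡ 1 mod 53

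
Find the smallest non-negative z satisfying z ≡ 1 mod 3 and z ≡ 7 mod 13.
M = 3 × 13 = 39. M₁ = 13, y₁ ≡ 1 mod 3. M₂ = 3, y₂ ≡ 9 mod 13. z = 1×13×1 + 7×3×9 ≡ 7 mod 39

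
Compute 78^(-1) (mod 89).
Since 89 is prime, by Fermat 78^(-1) ≡ 78^{87} ≡ 8 (mod 89). Verify: 78 × 8 = 624 ≡ 1 (mod 89)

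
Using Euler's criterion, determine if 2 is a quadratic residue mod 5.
By Euler's criterion: 2^{2} ≡ 4 (mod 5). Since this equals -1 (≡ 4), 2 is not a QR.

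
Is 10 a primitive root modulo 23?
ord_23(10) divides 22. For each prime q|22: 10^{11}≡22, 10^{2}≡8, none ≡ 1. So 10 has order 22 and is a primitive root mod 23.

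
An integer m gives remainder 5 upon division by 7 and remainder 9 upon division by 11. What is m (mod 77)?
M = 7 × 11 = 77. M₁ = 11, y₁ ≡ 2 (mod 7). M₂ = 7, y₂ ≡ 8 (mod 11). m = 5×11×2 + 9×7×8 ≡ 75 (mod 77)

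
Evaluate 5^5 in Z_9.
By repeated squaring mod 9: 5^{1}≡5, 5^{2}≡7, 5^{4}≡4. Then 5^{5} = 5^{4+1} ≡ 4 × 5 ≡ 2 mod 9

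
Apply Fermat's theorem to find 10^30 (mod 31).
By Fermat's Little Theorem, 10^{30} ≡ 1 (mod 31) since 31 is prime and gcd(10, 31) = 1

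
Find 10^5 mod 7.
By repeated squaring mod 7: 10^{1}≡3, 10^{2}≡2, 10^{4}≡4. Then 10^{5} = 10^{4+1} ≡ 4 × 3 ≡ 5 mod 7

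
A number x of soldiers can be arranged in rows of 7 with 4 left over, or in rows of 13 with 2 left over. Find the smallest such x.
M = 7 × 13 = 91. M₁ = 13, y₁ ≡ 6 mod 7. M₂ = 7, y₂ ≡ 2 mod 13. x = 4×13×6 + 2×7×2 ≡ 67 mod 91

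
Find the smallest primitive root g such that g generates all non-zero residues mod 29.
g = 2. Powers: [2, 4, 8, 16, 3, 6, 12, 24, 19, ...] generates all 28 non-zero residues.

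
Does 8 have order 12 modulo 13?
8^{4} ≡ 1 mod 13 and 4 < 12, so ord_13(8) = 4 ≠ 12 and 8 is not a primitive root.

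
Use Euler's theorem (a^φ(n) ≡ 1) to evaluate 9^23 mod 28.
By Euler: 9^{12} ≡ 1 (mod 28) since gcd(9, 28) = 1. 23 = 1×12 + 11. So 9^{23} ≡ 9^{11} ≡ 25 (mod 28)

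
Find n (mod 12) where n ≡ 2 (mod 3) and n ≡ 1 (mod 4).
M = 3 × 4 = 12. M₁ = 4, y₁ ≡ 1 (mod 3). M₂ = 3, y₂ ≡ 3 (mod 4). n = 2×4×1 + 1×3×3 ≡ 5 (mod 12)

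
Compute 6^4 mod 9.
6^{4} = 1296 ≡ 0 mod 9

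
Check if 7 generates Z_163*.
ord_163(7) divides 162. For each prime q|162: 7^{81}≡162, 7^{54}≡104, none ≡ 1. So 7 has order 162 and is a primitive root mod 163.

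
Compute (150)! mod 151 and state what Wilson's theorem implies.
(150)! mod 151 = 150. Since this equals -1 (mod 151), Wilson confirms 151 is prime.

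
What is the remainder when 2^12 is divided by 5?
Using Fermat: 2^{4} ≡ 1 (mod 5). 12 ≡ 0 (mod 4). So 2^{12} ≡ 2^{0} ≡ 1 (mod 5)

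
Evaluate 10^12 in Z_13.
Using Fermat: 10^{12} ≡ 1 mod 13. 12 ≡ 0 mod 12. So 10^{12} ≡ 10^{0} ≡ 1 mod 13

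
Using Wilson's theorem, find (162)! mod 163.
By Wilson's theorem, (162)! ≡ -1 ≡ 162 (mod 163)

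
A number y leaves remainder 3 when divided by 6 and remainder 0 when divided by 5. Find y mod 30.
M = 6 × 5 = 30. M₁ = 5, y₁ ≡ 5 mod 6. M₂ = 6, y₂ ≡ 1 mod 5. y = 3×5×5 + 0×6×1 ≡ 15 mod 30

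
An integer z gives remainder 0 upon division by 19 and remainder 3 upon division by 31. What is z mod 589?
M = 19 × 31 = 589. M₁ = 31, y₁ ≡ 8 mod 19. M₂ = 19, y₂ ≡ 18 mod 31. z = 0×31×8 + 3×19×18 ≡ 437 mod 589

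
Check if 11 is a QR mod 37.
By Euler's criterion: 11^{18} ≡ 1 (mod 37). Since this equals 1, 11 is a QR.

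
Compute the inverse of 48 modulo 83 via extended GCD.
Extended GCD: 48(-19) + 83(11) = 1. So 48^(-1) ≡ -19 ≡ 64 (mod 83). Verify: 48 × 64 = 3072 ≡ 1 (mod 83)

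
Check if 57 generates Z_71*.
57^{5} ≡ 1 (mod 71) and 5 < 70, so ord_71(57) = 5 ≠ 70 and 57 is not a primitive root.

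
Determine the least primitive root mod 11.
g = 2. Powers: [2, 4, 8, 5, 10, 9, 7, 3, 6, ...] generates all 10 non-zero residues.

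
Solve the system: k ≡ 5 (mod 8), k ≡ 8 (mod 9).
M = 8 × 9 = 72. M₁ = 9, y₁ ≡ 1 (mod 8). M₂ = 8, y₂ ≡ 8 (mod 9). k = 5×9×1 + 8×8×8 ≡ 53 (mod 72)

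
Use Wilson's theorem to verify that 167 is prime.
(166)! mod 167 = 166. Since this equals -1 (mod 167), Wilson confirms 167 is prime.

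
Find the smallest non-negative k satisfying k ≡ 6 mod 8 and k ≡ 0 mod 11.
M = 8 × 11 = 88. M₁ = 11, y₁ ≡ 3 mod 8. M₂ = 8, y₂ ≡ 7 mod 11. k = 6×11×3 + 0×8×7 ≡ 22 mod 88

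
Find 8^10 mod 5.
Using Fermat: 8^{4} ≡ 1 mod 5. 10 ≡ 2 mod 4. So 8^{10} ≡ 8^{2} ≡ 4 mod 5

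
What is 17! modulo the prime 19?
(18)! = (17)! × (18) ≡ -1 (mod 19). So (17)! ≡ -1 × (18)^(-1) ≡ (-1)×(-1) = 1 (mod 19)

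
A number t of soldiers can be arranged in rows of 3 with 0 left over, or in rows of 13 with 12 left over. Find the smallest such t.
M = 3 × 13 = 39. M₁ = 13, y₁ ≡ 1 (mod 3). M₂ = 3, y₂ ≡ 9 (mod 13). t = 0×13×1 + 12×3×9 ≡ 12 (mod 39)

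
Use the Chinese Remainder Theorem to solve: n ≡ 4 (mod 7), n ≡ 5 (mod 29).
M = 7 × 29 = 203. M₁ = 29, y₁ ≡ 1 (mod 7). M₂ = 7, y₂ ≡ 25 (mod 29). n = 4×29×1 + 5×7×25 ≡ 179 (mod 203)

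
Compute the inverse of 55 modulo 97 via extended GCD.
Extended GCD: 55(30) + 97(-17) = 1. So 55^(-1) ≡ 30 mod 97. Verify: 55 × 30 = 1650 ≡ 1 mod 97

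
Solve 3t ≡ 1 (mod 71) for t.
Since 71 is prime, by Fermat 3^(-1) ≡ 3^{69} ≡ 24 (mod 71). Verify: 3 × 24 = 72 ≡ 1 (mod 71)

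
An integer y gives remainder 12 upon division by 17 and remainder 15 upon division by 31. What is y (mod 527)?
M = 17 × 31 = 527. M₁ = 31, y₁ ≡ 11 (mod 17). M₂ = 17, y₂ ≡ 11 (mod 31). y = 12×31×11 + 15×17×11 ≡ 46 (mod 527)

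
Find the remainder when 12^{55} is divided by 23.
By Fermat: 12^{22} ≡ 1 mod 23. 55 = 2×22 + 11. So 12^{55} ≡ 12^{11} ≡ 1 mod 23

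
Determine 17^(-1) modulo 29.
Since 29 is prime, by Fermat 17^(-1) ≡ 17^{27} ≡ 12 mod 29. Verify: 17 × 12 = 204 ≡ 1 mod 29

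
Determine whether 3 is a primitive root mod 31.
ord_31(3) divides 30. For each prime q|30: 3^{15}≡30, 3^{10}≡25, 3^{6}≡16, none ≡ 1. So 3 has order 30 and is a primitive root mod 31.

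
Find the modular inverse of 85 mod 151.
Since 151 is prime, by Fermat 85^(-1) ≡ 85^{149} ≡ 16 mod 151. Verify: 85 × 16 = 1360 ≡ 1 mod 151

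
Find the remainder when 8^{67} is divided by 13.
By Fermat: 8^{12} ≡ 1 mod 13. 67 = 5×12 + 7. So 8^{67} ≡ 8^{7} ≡ 5 mod 13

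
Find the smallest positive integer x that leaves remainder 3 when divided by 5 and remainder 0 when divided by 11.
M = 5 × 11 = 55. M₁ = 11, y₁ ≡ 1 (mod 5). M₂ = 5, y₂ ≡ 9 (mod 11). x = 3×11×1 + 0×5×9 ≡ 33 (mod 55)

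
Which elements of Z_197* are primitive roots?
There are φ(196) = 84 primitive roots mod 197: {2, 3, 5, 8, 11, 12, 13, 17, 18, 21, 27, 30, 31, 32, 35, 38, 44, 45, 46, 48, 50, 52, 56, 57, 58, 66, 67, 71, 72, 73, 74, 75, 78, 79, 80, 82, 86, 89, 91, 94, 95, 98, 99, 102, 103, 106, 108, 111, 115, 117, 118, 119, 122, 123, 124, 125, 126, 130, 131, 139, 140, 141, 145, 147, 149, 151, 152, 153, 159, 162, 165, 166, 167, 170, 176, 179, 180, 184, 185, 186, 189, 192, 194, 195}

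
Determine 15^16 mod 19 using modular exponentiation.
By repeated squaring mod 19: 15^{1}≡15, 15^{2}≡16, 15^{4}≡9, 15^{8}≡5, 15^{16}≡6. So 15^{16} ≡ 6 mod 19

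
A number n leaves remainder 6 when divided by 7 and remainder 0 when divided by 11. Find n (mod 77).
M = 7 × 11 = 77. M₁ = 11, y₁ ≡ 2 (mod 7). M₂ = 7, y₂ ≡ 8 (mod 11). n = 6×11×2 + 0×7×8 ≡ 55 (mod 77)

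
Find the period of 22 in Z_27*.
Powers of 22 mod 27: 22^1≡22, 22^2≡25, 22^3≡10, 22^4≡4, 22^5≡7, 22^6≡19, 22^7≡13, 22^8≡16, 22^9≡1. Order = 9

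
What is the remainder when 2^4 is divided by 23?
2^{4} = 16 ≡ 16 mod 23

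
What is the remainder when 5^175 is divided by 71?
Using Fermat: 5^{70} ≡ 1 mod 71. 175 ≡ 35 mod 70. So 5^{175} ≡ 5^{35} ≡ 1 mod 71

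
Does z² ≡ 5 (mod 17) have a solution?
By Euler's criterion: 5^{8} ≡ 16 (mod 17). Since this equals -1 (≡ 16), 5 is not a QR.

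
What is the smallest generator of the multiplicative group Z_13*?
g = 2. Powers: [2, 4, 8, 3, 6, 12, 11, ...] generates all 12 non-zero residues.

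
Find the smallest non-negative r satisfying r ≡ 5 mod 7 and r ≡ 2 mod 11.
M = 7 × 11 = 77. M₁ = 11, y₁ ≡ 2 mod 7. M₂ = 7, y₂ ≡ 8 mod 11. r = 5×11×2 + 2×7×8 ≡ 68 mod 77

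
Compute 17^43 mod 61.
By repeated squaring mod 61: 17^{1}≡17, 17^{2}≡45, 17^{4}≡12, 17^{8}≡22, 17^{16}≡57, 17^{32}≡16. Then 17^{43} = 17^{32+8+2+1} ≡ 16 × 22 × 45 × 17 ≡ 26 mod 61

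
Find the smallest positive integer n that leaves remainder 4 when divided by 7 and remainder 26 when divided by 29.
M = 7 × 29 = 203. M₁ = 29, y₁ ≡ 1 mod 7. M₂ = 7, y₂ ≡ 25 mod 29. n = 4×29×1 + 26×7×25 ≡ 200 mod 203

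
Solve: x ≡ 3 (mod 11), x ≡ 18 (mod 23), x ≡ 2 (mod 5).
M = 11 × 23 × 5 = 1265. M₁ = 115, y₁ ≡ 9 (mod 11). M₂ = 55, y₂ ≡ 18 (mod 23). M₃ = 253, y₃ ≡ 2 (mod 5). x = 3×115×9 + 18×55×18 + 2×253×2 ≡ 432 (mod 1265)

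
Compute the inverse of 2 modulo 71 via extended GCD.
Extended GCD: 2(-35) + 71(1) = 1. So 2^(-1) ≡ -35 ≡ 36 (mod 71). Verify: 2 × 36 = 72 ≡ 1 (mod 71)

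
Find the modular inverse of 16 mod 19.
Since 19 is prime, by Fermat 16^(-1) ≡ 16^{17} ≡ 6 mod 19. Verify: 16 × 6 = 96 ≡ 1 mod 19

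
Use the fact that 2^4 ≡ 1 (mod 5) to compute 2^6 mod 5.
By Fermat: 2^{4} ≡ 1 (mod 5). So 2^{6} = 2^{4} · 2^{2} ≡ 2^{2} ≡ 4 (mod 5)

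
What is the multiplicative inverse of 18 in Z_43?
Since 43 is prime, by Fermat 18^(-1) ≡ 18^{41} ≡ 12 mod 43. Verify: 18 × 12 = 216 ≡ 1 mod 43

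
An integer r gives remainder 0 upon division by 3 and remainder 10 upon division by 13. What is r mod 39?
M = 3 × 13 = 39. M₁ = 13, y₁ ≡ 1 mod 3. M₂ = 3, y₂ ≡ 9 mod 13. r = 0×13×1 + 10×3×9 ≡ 36 mod 39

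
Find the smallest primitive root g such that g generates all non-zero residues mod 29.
g = 2. Powers: [2, 4, 8, 16, 3, 6, 12, ...] generates all 28 non-zero residues.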